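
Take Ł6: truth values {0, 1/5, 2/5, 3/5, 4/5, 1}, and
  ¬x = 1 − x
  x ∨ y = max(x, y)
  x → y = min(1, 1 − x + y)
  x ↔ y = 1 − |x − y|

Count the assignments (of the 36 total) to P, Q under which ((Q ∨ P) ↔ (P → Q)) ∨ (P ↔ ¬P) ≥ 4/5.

value 1: 8 assignments (counts)
value 4/5: 14 assignments (counts)
value 3/5: 4 assignments
value 2/5: 6 assignments
value 1/5: 2 assignments
value 0: 2 assignments
So 22 of the 36 assignments meet the threshold.

22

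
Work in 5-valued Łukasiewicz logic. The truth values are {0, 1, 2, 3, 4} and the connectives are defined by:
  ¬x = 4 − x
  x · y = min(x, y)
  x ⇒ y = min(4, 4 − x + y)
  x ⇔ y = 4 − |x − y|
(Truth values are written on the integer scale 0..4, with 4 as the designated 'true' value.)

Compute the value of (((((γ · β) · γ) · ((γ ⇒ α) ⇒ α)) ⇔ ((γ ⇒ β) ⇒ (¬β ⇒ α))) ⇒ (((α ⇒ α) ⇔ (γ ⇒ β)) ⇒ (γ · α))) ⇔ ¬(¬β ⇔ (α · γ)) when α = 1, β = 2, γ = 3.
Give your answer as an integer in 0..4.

1

γ · β = 3 · 2 = 2
(γ · β) · γ = 2 · 3 = 2
γ ⇒ α = 3 ⇒ 1 = 2
(γ ⇒ α) ⇒ α = 2 ⇒ 1 = 3
((γ · β) · γ) · ((γ ⇒ α) ⇒ α) = 2 · 3 = 2
γ ⇒ β = 3 ⇒ 2 = 3
¬β = ¬2 = 2
¬β ⇒ α = 2 ⇒ 1 = 3
(γ ⇒ β) ⇒ (¬β ⇒ α) = 3 ⇒ 3 = 4
(((γ · β) · γ) · ((γ ⇒ α) ⇒ α)) ⇔ ((γ ⇒ β) ⇒ (¬β ⇒ α)) = 2 ⇔ 4 = 2
α ⇒ α = 1 ⇒ 1 = 4
γ ⇒ β = 3 ⇒ 2 = 3
(α ⇒ α) ⇔ (γ ⇒ β) = 4 ⇔ 3 = 3
γ · α = 3 · 1 = 1
((α ⇒ α) ⇔ (γ ⇒ β)) ⇒ (γ · α) = 3 ⇒ 1 = 2
((((γ · β) · γ) · ((γ ⇒ α) ⇒ α)) ⇔ ((γ ⇒ β) ⇒ (¬β ⇒ α))) ⇒ (((α ⇒ α) ⇔ (γ ⇒ β)) ⇒ (γ · α)) = 2 ⇒ 2 = 4
¬β = ¬2 = 2
α · γ = 1 · 3 = 1
¬β ⇔ (α · γ) = 2 ⇔ 1 = 3
¬(¬β ⇔ (α · γ)) = ¬3 = 1
(((((γ · β) · γ) · ((γ ⇒ α) ⇒ α)) ⇔ ((γ ⇒ β) ⇒ (¬β ⇒ α))) ⇒ (((α ⇒ α) ⇔ (γ ⇒ β)) ⇒ (γ · α))) ⇔ ¬(¬β ⇔ (α · γ)) = 4 ⇔ 1 = 1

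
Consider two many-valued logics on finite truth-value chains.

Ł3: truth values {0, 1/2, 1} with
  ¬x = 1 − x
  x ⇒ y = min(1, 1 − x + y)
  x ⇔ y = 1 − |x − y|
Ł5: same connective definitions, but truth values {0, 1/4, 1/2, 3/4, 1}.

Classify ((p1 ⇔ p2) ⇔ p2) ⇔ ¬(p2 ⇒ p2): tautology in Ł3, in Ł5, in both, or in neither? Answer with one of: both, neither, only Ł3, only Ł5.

In Ł3: at p1 = 0, p2 = 1/2 the value is 0 — not a tautology.
In Ł5: at p1 = 0, p2 = 1/4 the value is 1/2 — not a tautology.

neither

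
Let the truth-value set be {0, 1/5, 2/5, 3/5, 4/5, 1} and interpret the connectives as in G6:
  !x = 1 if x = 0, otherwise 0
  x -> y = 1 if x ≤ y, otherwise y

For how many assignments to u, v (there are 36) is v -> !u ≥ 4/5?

11

value 1: 11 assignments (counts)
value 0: 25 assignments
So 11 of the 36 assignments meet the threshold.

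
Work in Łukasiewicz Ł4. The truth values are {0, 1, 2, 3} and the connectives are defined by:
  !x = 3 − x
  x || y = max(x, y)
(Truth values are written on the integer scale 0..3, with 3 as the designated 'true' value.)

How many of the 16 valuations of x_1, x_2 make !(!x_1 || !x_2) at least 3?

x_1 = 0, x_2 = 0 ↦ 0  <
x_1 = 0, x_2 = 1 ↦ 0  <
x_1 = 0, x_2 = 2 ↦ 0  <
x_1 = 0, x_2 = 3 ↦ 0  <
x_1 = 1, x_2 = 0 ↦ 0  <
x_1 = 1, x_2 = 1 ↦ 1  <
x_1 = 1, x_2 = 2 ↦ 1  <
x_1 = 1, x_2 = 3 ↦ 1  <
x_1 = 2, x_2 = 0 ↦ 0  <
x_1 = 2, x_2 = 1 ↦ 1  <
x_1 = 2, x_2 = 2 ↦ 2  <
x_1 = 2, x_2 = 3 ↦ 2  <
x_1 = 3, x_2 = 0 ↦ 0  <
x_1 = 3, x_2 = 1 ↦ 1  <
x_1 = 3, x_2 = 2 ↦ 2  <
x_1 = 3, x_2 = 3 ↦ 3  ≥
So 1 of the 16 assignments meets the threshold.

1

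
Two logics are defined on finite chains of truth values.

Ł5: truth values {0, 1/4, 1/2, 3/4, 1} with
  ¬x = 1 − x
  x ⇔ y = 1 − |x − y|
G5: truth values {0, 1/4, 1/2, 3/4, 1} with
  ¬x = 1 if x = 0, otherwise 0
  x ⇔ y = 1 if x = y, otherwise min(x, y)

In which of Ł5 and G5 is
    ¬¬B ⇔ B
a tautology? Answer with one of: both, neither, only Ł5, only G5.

only Ł5

In Ł5: every assignment gives 1 — tautology.
In G5: at B = 1/4 the value is 1/4 — not a tautology.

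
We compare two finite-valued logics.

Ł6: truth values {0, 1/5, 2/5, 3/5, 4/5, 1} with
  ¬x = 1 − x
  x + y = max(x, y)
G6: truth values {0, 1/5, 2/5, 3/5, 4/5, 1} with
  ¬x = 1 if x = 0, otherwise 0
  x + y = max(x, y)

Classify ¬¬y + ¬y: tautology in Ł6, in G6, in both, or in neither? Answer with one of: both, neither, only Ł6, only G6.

only G6

In Ł6: at y = 1/5 the value is 4/5 — not a tautology.
In G6: every assignment gives 1 — tautology.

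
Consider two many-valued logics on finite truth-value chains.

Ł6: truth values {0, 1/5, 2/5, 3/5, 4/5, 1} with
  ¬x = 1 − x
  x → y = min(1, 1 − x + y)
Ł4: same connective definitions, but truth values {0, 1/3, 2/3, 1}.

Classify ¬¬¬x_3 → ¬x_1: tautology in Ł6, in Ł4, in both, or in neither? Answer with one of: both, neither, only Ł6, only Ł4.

In Ł6: at x_1 = 1/5, x_3 = 0 the value is 4/5 — not a tautology.
In Ł4: at x_1 = 1/3, x_3 = 0 the value is 2/3 — not a tautology.

neither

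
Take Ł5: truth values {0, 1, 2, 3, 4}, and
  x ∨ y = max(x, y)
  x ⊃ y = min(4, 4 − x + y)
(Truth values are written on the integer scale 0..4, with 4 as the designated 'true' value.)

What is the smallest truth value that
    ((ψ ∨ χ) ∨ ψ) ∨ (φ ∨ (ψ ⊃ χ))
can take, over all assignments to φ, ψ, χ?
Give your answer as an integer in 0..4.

2

Take φ = 0, ψ = 2, χ = 0:
ψ ∨ χ = 2 ∨ 0 = 2
(ψ ∨ χ) ∨ ψ = 2 ∨ 2 = 2
ψ ⊃ χ = 2 ⊃ 0 = 2
φ ∨ (ψ ⊃ χ) = 0 ∨ 2 = 2
((ψ ∨ χ) ∨ ψ) ∨ (φ ∨ (ψ ⊃ χ)) = 2 ∨ 2 = 2
No assignment yields a value below 2, so this is the minimum.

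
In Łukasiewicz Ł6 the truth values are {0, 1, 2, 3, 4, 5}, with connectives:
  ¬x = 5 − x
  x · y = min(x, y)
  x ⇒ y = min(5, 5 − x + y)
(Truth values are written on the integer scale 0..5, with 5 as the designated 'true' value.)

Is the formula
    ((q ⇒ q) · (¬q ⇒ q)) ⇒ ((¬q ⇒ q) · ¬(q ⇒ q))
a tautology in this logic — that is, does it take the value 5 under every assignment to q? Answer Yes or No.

No

Counterexample: take q = 1.
q ⇒ q = 1 ⇒ 1 = 5
¬q = ¬1 = 4
¬q ⇒ q = 4 ⇒ 1 = 2
(q ⇒ q) · (¬q ⇒ q) = 5 · 2 = 2
¬q = ¬1 = 4
¬q ⇒ q = 4 ⇒ 1 = 2
q ⇒ q = 1 ⇒ 1 = 5
¬(q ⇒ q) = ¬5 = 0
(¬q ⇒ q) · ¬(q ⇒ q) = 2 · 0 = 0
((q ⇒ q) · (¬q ⇒ q)) ⇒ ((¬q ⇒ q) · ¬(q ⇒ q)) = 2 ⇒ 0 = 3
This gives 3 ≠ 5.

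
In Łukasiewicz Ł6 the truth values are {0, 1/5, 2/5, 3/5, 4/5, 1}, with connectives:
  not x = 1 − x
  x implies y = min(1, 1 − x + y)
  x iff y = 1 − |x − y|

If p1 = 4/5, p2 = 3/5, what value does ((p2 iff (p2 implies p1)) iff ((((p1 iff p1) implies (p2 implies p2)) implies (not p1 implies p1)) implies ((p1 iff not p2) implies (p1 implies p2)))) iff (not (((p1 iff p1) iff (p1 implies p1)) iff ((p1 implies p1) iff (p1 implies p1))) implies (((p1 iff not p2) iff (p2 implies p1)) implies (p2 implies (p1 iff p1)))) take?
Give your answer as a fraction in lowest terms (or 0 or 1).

3/5

p2 implies p1 = 3/5 implies 4/5 = 1
p2 iff (p2 implies p1) = 3/5 iff 1 = 3/5
p1 iff p1 = 4/5 iff 4/5 = 1
p2 implies p2 = 3/5 implies 3/5 = 1
(p1 iff p1) implies (p2 implies p2) = 1 implies 1 = 1
not p1 = not 4/5 = 1/5
not p1 implies p1 = 1/5 implies 4/5 = 1
((p1 iff p1) implies (p2 implies p2)) implies (not p1 implies p1) = 1 implies 1 = 1
not p2 = not 3/5 = 2/5
p1 iff not p2 = 4/5 iff 2/5 = 3/5
p1 implies p2 = 4/5 implies 3/5 = 4/5
(p1 iff not p2) implies (p1 implies p2) = 3/5 implies 4/5 = 1
(((p1 iff p1) implies (p2 implies p2)) implies (not p1 implies p1)) implies ((p1 iff not p2) implies (p1 implies p2)) = 1 implies 1 = 1
(p2 iff (p2 implies p1)) iff ((((p1 iff p1) implies (p2 implies p2)) implies (not p1 implies p1)) implies ((p1 iff not p2) implies (p1 implies p2))) = 3/5 iff 1 = 3/5
p1 iff p1 = 4/5 iff 4/5 = 1
p1 implies p1 = 4/5 implies 4/5 = 1
(p1 iff p1) iff (p1 implies p1) = 1 iff 1 = 1
p1 implies p1 = 4/5 implies 4/5 = 1
p1 implies p1 = 4/5 implies 4/5 = 1
(p1 implies p1) iff (p1 implies p1) = 1 iff 1 = 1
((p1 iff p1) iff (p1 implies p1)) iff ((p1 implies p1) iff (p1 implies p1)) = 1 iff 1 = 1
not (((p1 iff p1) iff (p1 implies p1)) iff ((p1 implies p1) iff (p1 implies p1))) = not 1 = 0
not p2 = not 3/5 = 2/5
p1 iff not p2 = 4/5 iff 2/5 = 3/5
p2 implies p1 = 3/5 implies 4/5 = 1
(p1 iff not p2) iff (p2 implies p1) = 3/5 iff 1 = 3/5
p1 iff p1 = 4/5 iff 4/5 = 1
p2 implies (p1 iff p1) = 3/5 implies 1 = 1
((p1 iff not p2) iff (p2 implies p1)) implies (p2 implies (p1 iff p1)) = 3/5 implies 1 = 1
not (((p1 iff p1) iff (p1 implies p1)) iff ((p1 implies p1) iff (p1 implies p1))) implies (((p1 iff not p2) iff (p2 implies p1)) implies (p2 implies (p1 iff p1))) = 0 implies 1 = 1
((p2 iff (p2 implies p1)) iff ((((p1 iff p1) implies (p2 implies p2)) implies (not p1 implies p1)) implies ((p1 iff not p2) implies (p1 implies p2)))) iff (not (((p1 iff p1) iff (p1 implies p1)) iff ((p1 implies p1) iff (p1 implies p1))) implies (((p1 iff not p2) iff (p2 implies p1)) implies (p2 implies (p1 iff p1)))) = 3/5 iff 1 = 3/5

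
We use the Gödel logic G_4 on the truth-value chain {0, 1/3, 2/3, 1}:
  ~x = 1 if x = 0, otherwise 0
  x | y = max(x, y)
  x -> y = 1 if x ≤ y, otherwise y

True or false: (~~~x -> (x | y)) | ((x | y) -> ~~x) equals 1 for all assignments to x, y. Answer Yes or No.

Counterexample: take x = 0, y = 1/3.
~x = ~0 = 1
~~x = ~1 = 0
~~~x = ~0 = 1
x | y = 0 | 1/3 = 1/3
~~~x -> (x | y) = 1 -> 1/3 = 1/3
x | y = 0 | 1/3 = 1/3
~x = ~0 = 1
~~x = ~1 = 0
(x | y) -> ~~x = 1/3 -> 0 = 0
(~~~x -> (x | y)) | ((x | y) -> ~~x) = 1/3 | 0 = 1/3
This gives 1/3 ≠ 1.

No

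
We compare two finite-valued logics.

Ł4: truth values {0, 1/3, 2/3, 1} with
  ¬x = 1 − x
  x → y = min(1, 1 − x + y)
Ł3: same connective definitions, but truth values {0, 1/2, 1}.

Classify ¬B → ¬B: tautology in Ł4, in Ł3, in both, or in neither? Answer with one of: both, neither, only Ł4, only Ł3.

both

In Ł4: every assignment gives 1 — tautology.
In Ł3: every assignment gives 1 — tautology.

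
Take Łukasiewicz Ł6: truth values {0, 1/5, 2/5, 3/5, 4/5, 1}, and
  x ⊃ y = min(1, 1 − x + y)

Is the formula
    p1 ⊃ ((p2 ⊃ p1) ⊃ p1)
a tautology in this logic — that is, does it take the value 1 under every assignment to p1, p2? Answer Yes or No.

Yes

At p1 = 2/5, p2 = 1/5, for instance:
p2 ⊃ p1 = 1/5 ⊃ 2/5 = 1
(p2 ⊃ p1) ⊃ p1 = 1 ⊃ 2/5 = 2/5
p1 ⊃ ((p2 ⊃ p1) ⊃ p1) = 2/5 ⊃ 2/5 = 1
and checking the remaining 35 assignments likewise gives ≥ 1 in every case.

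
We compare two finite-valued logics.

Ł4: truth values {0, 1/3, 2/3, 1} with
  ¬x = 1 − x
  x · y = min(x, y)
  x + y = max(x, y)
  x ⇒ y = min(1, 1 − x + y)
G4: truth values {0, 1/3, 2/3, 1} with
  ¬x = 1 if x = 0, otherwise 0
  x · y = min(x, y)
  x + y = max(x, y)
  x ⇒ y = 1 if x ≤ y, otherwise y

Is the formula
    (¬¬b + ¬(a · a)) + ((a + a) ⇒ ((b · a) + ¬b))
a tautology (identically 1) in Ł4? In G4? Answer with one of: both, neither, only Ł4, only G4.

only G4

In Ł4: at a = 1, b = 1/3 the value is 2/3 — not a tautology.
In G4: every assignment gives 1 — tautology.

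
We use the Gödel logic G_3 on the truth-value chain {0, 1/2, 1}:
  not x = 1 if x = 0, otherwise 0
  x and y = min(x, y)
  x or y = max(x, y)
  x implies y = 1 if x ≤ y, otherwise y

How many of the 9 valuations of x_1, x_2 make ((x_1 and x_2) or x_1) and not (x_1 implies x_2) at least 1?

1

x_1 = 0, x_2 = 0 ↦ 0  <
x_1 = 0, x_2 = 1/2 ↦ 0  <
x_1 = 0, x_2 = 1 ↦ 0  <
x_1 = 1/2, x_2 = 0 ↦ 1/2  <
x_1 = 1/2, x_2 = 1/2 ↦ 0  <
x_1 = 1/2, x_2 = 1 ↦ 0  <
x_1 = 1, x_2 = 0 ↦ 1  ≥
x_1 = 1, x_2 = 1/2 ↦ 0  <
x_1 = 1, x_2 = 1 ↦ 0  <
So 1 of the 9 assignments meets the threshold.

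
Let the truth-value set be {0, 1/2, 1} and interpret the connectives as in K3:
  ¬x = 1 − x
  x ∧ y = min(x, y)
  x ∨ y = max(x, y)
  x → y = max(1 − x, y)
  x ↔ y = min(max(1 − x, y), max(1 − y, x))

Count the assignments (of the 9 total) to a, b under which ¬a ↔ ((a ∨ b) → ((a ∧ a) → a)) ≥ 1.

3

a = 0, b = 0 ↦ 1  ≥
a = 0, b = 1/2 ↦ 1  ≥
a = 0, b = 1 ↦ 1  ≥
a = 1/2, b = 0 ↦ 1/2  <
a = 1/2, b = 1/2 ↦ 1/2  <
a = 1/2, b = 1 ↦ 1/2  <
a = 1, b = 0 ↦ 0  <
a = 1, b = 1/2 ↦ 0  <
a = 1, b = 1 ↦ 0  <
So 3 of the 9 assignments meet the threshold.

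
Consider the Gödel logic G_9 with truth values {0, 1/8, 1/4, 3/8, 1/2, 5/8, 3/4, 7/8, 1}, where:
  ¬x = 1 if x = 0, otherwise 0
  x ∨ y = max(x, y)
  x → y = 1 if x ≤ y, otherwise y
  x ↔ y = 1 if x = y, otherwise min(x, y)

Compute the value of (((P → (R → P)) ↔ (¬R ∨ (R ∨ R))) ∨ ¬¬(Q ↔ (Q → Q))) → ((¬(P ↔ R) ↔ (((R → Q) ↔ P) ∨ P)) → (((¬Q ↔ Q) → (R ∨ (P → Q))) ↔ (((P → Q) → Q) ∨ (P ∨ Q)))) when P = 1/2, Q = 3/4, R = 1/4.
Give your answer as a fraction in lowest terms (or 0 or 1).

R → P = 1/4 → 1/2 = 1
P → (R → P) = 1/2 → 1 = 1
¬R = ¬1/4 = 0
R ∨ R = 1/4 ∨ 1/4 = 1/4
¬R ∨ (R ∨ R) = 0 ∨ 1/4 = 1/4
(P → (R → P)) ↔ (¬R ∨ (R ∨ R)) = 1 ↔ 1/4 = 1/4
Q → Q = 3/4 → 3/4 = 1
Q ↔ (Q → Q) = 3/4 ↔ 1 = 3/4
¬(Q ↔ (Q → Q)) = ¬3/4 = 0
¬¬(Q ↔ (Q → Q)) = ¬0 = 1
((P → (R → P)) ↔ (¬R ∨ (R ∨ R))) ∨ ¬¬(Q ↔ (Q → Q)) = 1/4 ∨ 1 = 1
P ↔ R = 1/2 ↔ 1/4 = 1/4
¬(P ↔ R) = ¬1/4 = 0
R → Q = 1/4 → 3/4 = 1
(R → Q) ↔ P = 1 ↔ 1/2 = 1/2
((R → Q) ↔ P) ∨ P = 1/2 ∨ 1/2 = 1/2
¬(P ↔ R) ↔ (((R → Q) ↔ P) ∨ P) = 0 ↔ 1/2 = 0
¬Q = ¬3/4 = 0
¬Q ↔ Q = 0 ↔ 3/4 = 0
P → Q = 1/2 → 3/4 = 1
R ∨ (P → Q) = 1/4 ∨ 1 = 1
(¬Q ↔ Q) → (R ∨ (P → Q)) = 0 → 1 = 1
P → Q = 1/2 → 3/4 = 1
(P → Q) → Q = 1 → 3/4 = 3/4
P ∨ Q = 1/2 ∨ 3/4 = 3/4
((P → Q) → Q) ∨ (P ∨ Q) = 3/4 ∨ 3/4 = 3/4
((¬Q ↔ Q) → (R ∨ (P → Q))) ↔ (((P → Q) → Q) ∨ (P ∨ Q)) = 1 ↔ 3/4 = 3/4
(¬(P ↔ R) ↔ (((R → Q) ↔ P) ∨ P)) → (((¬Q ↔ Q) → (R ∨ (P → Q))) ↔ (((P → Q) → Q) ∨ (P ∨ Q))) = 0 → 3/4 = 1
(((P → (R → P)) ↔ (¬R ∨ (R ∨ R))) ∨ ¬¬(Q ↔ (Q → Q))) → ((¬(P ↔ R) ↔ (((R → Q) ↔ P) ∨ P)) → (((¬Q ↔ Q) → (R ∨ (P → Q))) ↔ (((P → Q) → Q) ∨ (P ∨ Q)))) = 1 → 1 = 1

1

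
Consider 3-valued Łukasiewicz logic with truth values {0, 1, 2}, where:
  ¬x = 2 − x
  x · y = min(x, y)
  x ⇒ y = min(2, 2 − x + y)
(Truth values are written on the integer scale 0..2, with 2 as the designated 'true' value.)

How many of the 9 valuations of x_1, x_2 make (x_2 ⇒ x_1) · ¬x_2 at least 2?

3

x_1 = 0, x_2 = 0 ↦ 2  ≥
x_1 = 0, x_2 = 1 ↦ 1  <
x_1 = 0, x_2 = 2 ↦ 0  <
x_1 = 1, x_2 = 0 ↦ 2  ≥
x_1 = 1, x_2 = 1 ↦ 1  <
x_1 = 1, x_2 = 2 ↦ 0  <
x_1 = 2, x_2 = 0 ↦ 2  ≥
x_1 = 2, x_2 = 1 ↦ 1  <
x_1 = 2, x_2 = 2 ↦ 0  <
So 3 of the 9 assignments meet the threshold.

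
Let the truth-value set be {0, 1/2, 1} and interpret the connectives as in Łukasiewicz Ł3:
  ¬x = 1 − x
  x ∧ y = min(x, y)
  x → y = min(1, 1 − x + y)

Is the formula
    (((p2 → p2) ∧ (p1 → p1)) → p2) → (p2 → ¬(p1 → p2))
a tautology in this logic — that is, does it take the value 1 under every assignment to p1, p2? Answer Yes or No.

Counterexample: take p1 = 0, p2 = 1.
p2 → p2 = 1 → 1 = 1
p1 → p1 = 0 → 0 = 1
(p2 → p2) ∧ (p1 → p1) = 1 ∧ 1 = 1
((p2 → p2) ∧ (p1 → p1)) → p2 = 1 → 1 = 1
p1 → p2 = 0 → 1 = 1
¬(p1 → p2) = ¬1 = 0
p2 → ¬(p1 → p2) = 1 → 0 = 0
(((p2 → p2) ∧ (p1 → p1)) → p2) → (p2 → ¬(p1 → p2)) = 1 → 0 = 0
This gives 0 ≠ 1.

No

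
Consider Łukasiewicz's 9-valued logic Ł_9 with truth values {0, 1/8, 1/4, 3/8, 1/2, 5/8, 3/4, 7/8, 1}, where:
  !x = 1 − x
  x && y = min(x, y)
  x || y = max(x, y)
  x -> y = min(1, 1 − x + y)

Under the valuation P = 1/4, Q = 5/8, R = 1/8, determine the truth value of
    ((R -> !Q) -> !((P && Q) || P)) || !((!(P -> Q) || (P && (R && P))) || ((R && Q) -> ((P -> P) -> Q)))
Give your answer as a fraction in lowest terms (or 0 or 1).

!Q = !5/8 = 3/8
R -> !Q = 1/8 -> 3/8 = 1
P && Q = 1/4 && 5/8 = 1/4
(P && Q) || P = 1/4 || 1/4 = 1/4
!((P && Q) || P) = !1/4 = 3/4
(R -> !Q) -> !((P && Q) || P) = 1 -> 3/4 = 3/4
P -> Q = 1/4 -> 5/8 = 1
!(P -> Q) = !1 = 0
R && P = 1/8 && 1/4 = 1/8
P && (R && P) = 1/4 && 1/8 = 1/8
!(P -> Q) || (P && (R && P)) = 0 || 1/8 = 1/8
R && Q = 1/8 && 5/8 = 1/8
P -> P = 1/4 -> 1/4 = 1
(P -> P) -> Q = 1 -> 5/8 = 5/8
(R && Q) -> ((P -> P) -> Q) = 1/8 -> 5/8 = 1
(!(P -> Q) || (P && (R && P))) || ((R && Q) -> ((P -> P) -> Q)) = 1/8 || 1 = 1
!((!(P -> Q) || (P && (R && P))) || ((R && Q) -> ((P -> P) -> Q))) = !1 = 0
((R -> !Q) -> !((P && Q) || P)) || !((!(P -> Q) || (P && (R && P))) || ((R && Q) -> ((P -> P) -> Q))) = 3/4 || 0 = 3/4

3/4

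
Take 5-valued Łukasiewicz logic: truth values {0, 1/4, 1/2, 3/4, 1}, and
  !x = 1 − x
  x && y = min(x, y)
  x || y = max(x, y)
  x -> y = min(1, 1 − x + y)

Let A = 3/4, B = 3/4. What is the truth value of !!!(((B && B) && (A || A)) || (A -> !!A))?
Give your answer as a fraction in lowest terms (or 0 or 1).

0

B && B = 3/4 && 3/4 = 3/4
A || A = 3/4 || 3/4 = 3/4
(B && B) && (A || A) = 3/4 && 3/4 = 3/4
!A = !3/4 = 1/4
!!A = !1/4 = 3/4
A -> !!A = 3/4 -> 3/4 = 1
((B && B) && (A || A)) || (A -> !!A) = 3/4 || 1 = 1
!(((B && B) && (A || A)) || (A -> !!A)) = !1 = 0
!!(((B && B) && (A || A)) || (A -> !!A)) = !0 = 1
!!!(((B && B) && (A || A)) || (A -> !!A)) = !1 = 0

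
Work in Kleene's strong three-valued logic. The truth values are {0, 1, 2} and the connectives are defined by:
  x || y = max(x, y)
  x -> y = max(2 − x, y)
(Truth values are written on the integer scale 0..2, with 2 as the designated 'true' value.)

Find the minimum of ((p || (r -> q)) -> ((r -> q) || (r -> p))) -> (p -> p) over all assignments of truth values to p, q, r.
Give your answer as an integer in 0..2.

1

Take p = 1, q = 0, r = 0:
r -> q = 0 -> 0 = 2
p || (r -> q) = 1 || 2 = 2
r -> q = 0 -> 0 = 2
r -> p = 0 -> 1 = 2
(r -> q) || (r -> p) = 2 || 2 = 2
(p || (r -> q)) -> ((r -> q) || (r -> p)) = 2 -> 2 = 2
p -> p = 1 -> 1 = 1
((p || (r -> q)) -> ((r -> q) || (r -> p))) -> (p -> p) = 2 -> 1 = 1
No assignment yields a value below 1, so this is the minimum.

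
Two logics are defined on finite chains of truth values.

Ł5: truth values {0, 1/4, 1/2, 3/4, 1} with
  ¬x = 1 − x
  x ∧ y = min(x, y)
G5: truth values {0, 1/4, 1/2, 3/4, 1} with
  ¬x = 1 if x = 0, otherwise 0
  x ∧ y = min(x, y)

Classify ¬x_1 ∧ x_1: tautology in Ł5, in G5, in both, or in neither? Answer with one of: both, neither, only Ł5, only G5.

neither

In Ł5: at x_1 = 0 the value is 0 — not a tautology.
In G5: at x_1 = 0 the value is 0 — not a tautology.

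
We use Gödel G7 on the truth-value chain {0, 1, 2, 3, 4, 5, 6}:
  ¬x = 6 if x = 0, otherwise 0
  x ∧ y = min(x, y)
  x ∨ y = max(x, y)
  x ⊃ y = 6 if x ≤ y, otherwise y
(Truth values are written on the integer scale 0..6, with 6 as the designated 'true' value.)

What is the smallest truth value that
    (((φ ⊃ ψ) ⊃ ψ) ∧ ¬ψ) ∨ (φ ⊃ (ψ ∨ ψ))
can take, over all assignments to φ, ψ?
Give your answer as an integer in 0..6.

Take φ = 2, ψ = 1:
φ ⊃ ψ = 2 ⊃ 1 = 1
(φ ⊃ ψ) ⊃ ψ = 1 ⊃ 1 = 6
¬ψ = ¬1 = 0
((φ ⊃ ψ) ⊃ ψ) ∧ ¬ψ = 6 ∧ 0 = 0
ψ ∨ ψ = 1 ∨ 1 = 1
φ ⊃ (ψ ∨ ψ) = 2 ⊃ 1 = 1
(((φ ⊃ ψ) ⊃ ψ) ∧ ¬ψ) ∨ (φ ⊃ (ψ ∨ ψ)) = 0 ∨ 1 = 1
No assignment yields a value below 1, so this is the minimum.

1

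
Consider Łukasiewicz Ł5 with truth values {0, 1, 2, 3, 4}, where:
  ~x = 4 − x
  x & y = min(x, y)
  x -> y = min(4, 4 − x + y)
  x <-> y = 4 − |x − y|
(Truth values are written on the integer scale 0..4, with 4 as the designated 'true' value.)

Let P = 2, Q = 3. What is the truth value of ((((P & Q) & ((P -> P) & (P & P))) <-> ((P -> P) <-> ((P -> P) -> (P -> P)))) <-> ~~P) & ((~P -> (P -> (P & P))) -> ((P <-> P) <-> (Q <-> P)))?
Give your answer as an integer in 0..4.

3

P & Q = 2 & 3 = 2
P -> P = 2 -> 2 = 4
P & P = 2 & 2 = 2
(P -> P) & (P & P) = 4 & 2 = 2
(P & Q) & ((P -> P) & (P & P)) = 2 & 2 = 2
P -> P = 2 -> 2 = 4
P -> P = 2 -> 2 = 4
P -> P = 2 -> 2 = 4
(P -> P) -> (P -> P) = 4 -> 4 = 4
(P -> P) <-> ((P -> P) -> (P -> P)) = 4 <-> 4 = 4
((P & Q) & ((P -> P) & (P & P))) <-> ((P -> P) <-> ((P -> P) -> (P -> P))) = 2 <-> 4 = 2
~P = ~2 = 2
~~P = ~2 = 2
(((P & Q) & ((P -> P) & (P & P))) <-> ((P -> P) <-> ((P -> P) -> (P -> P)))) <-> ~~P = 2 <-> 2 = 4
~P = ~2 = 2
P & P = 2 & 2 = 2
P -> (P & P) = 2 -> 2 = 4
~P -> (P -> (P & P)) = 2 -> 4 = 4
P <-> P = 2 <-> 2 = 4
Q <-> P = 3 <-> 2 = 3
(P <-> P) <-> (Q <-> P) = 4 <-> 3 = 3
(~P -> (P -> (P & P))) -> ((P <-> P) <-> (Q <-> P)) = 4 -> 3 = 3
((((P & Q) & ((P -> P) & (P & P))) <-> ((P -> P) <-> ((P -> P) -> (P -> P)))) <-> ~~P) & ((~P -> (P -> (P & P))) -> ((P <-> P) <-> (Q <-> P))) = 4 & 3 = 3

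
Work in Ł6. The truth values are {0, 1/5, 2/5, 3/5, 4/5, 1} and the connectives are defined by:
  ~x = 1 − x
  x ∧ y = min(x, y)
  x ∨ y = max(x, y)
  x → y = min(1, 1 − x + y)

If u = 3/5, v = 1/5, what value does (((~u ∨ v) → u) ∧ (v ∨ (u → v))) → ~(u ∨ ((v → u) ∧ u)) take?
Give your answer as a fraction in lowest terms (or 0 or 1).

4/5

~u = ~3/5 = 2/5
~u ∨ v = 2/5 ∨ 1/5 = 2/5
(~u ∨ v) → u = 2/5 → 3/5 = 1
u → v = 3/5 → 1/5 = 3/5
v ∨ (u → v) = 1/5 ∨ 3/5 = 3/5
((~u ∨ v) → u) ∧ (v ∨ (u → v)) = 1 ∧ 3/5 = 3/5
v → u = 1/5 → 3/5 = 1
(v → u) ∧ u = 1 ∧ 3/5 = 3/5
u ∨ ((v → u) ∧ u) = 3/5 ∨ 3/5 = 3/5
~(u ∨ ((v → u) ∧ u)) = ~3/5 = 2/5
(((~u ∨ v) → u) ∧ (v ∨ (u → v))) → ~(u ∨ ((v → u) ∧ u)) = 3/5 → 2/5 = 4/5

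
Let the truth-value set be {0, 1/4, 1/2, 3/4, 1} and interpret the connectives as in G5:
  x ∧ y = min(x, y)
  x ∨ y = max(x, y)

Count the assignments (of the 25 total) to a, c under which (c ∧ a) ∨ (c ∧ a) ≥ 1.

value 1: 1 assignment (counts)
value 3/4: 3 assignments
value 1/2: 5 assignments
value 1/4: 7 assignments
value 0: 9 assignments
So 1 of the 25 assignments meets the threshold.

1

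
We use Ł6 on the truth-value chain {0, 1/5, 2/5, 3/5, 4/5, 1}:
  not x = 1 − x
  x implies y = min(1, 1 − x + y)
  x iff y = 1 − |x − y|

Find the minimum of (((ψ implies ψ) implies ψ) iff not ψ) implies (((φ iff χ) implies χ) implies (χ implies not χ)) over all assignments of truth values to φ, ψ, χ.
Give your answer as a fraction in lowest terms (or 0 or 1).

Take φ = 0, ψ = 2/5, χ = 1:
ψ implies ψ = 2/5 implies 2/5 = 1
(ψ implies ψ) implies ψ = 1 implies 2/5 = 2/5
not ψ = not 2/5 = 3/5
((ψ implies ψ) implies ψ) iff not ψ = 2/5 iff 3/5 = 4/5
φ iff χ = 0 iff 1 = 0
(φ iff χ) implies χ = 0 implies 1 = 1
not χ = not 1 = 0
χ implies not χ = 1 implies 0 = 0
((φ iff χ) implies χ) implies (χ implies not χ) = 1 implies 0 = 0
(((ψ implies ψ) implies ψ) iff not ψ) implies (((φ iff χ) implies χ) implies (χ implies not χ)) = 4/5 implies 0 = 1/5
No assignment yields a value below 1/5, so this is the minimum.

1/5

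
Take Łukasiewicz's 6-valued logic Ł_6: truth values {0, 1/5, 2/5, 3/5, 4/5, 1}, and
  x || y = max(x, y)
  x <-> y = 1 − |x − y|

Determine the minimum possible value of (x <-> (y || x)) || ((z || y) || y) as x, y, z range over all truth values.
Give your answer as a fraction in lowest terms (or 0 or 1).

Take x = 0, y = 2/5, z = 0:
y || x = 2/5 || 0 = 2/5
x <-> (y || x) = 0 <-> 2/5 = 3/5
z || y = 0 || 2/5 = 2/5
(z || y) || y = 2/5 || 2/5 = 2/5
(x <-> (y || x)) || ((z || y) || y) = 3/5 || 2/5 = 3/5
No assignment yields a value below 3/5, so this is the minimum.

3/5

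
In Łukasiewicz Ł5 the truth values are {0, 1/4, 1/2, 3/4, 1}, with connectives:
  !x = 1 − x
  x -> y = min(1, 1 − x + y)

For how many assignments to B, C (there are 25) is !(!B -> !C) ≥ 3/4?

3

value 1: 1 assignment (counts)
value 3/4: 2 assignments (counts)
value 1/2: 3 assignments
value 1/4: 4 assignments
value 0: 15 assignments
So 3 of the 25 assignments meet the threshold.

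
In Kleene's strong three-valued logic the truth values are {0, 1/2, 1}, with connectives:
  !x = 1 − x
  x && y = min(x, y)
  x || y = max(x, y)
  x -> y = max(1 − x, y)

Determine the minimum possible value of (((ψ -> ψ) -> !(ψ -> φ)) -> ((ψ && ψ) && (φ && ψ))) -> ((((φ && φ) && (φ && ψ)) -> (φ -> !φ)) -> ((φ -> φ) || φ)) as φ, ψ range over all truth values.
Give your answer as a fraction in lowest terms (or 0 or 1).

1/2

Take φ = 1/2, ψ = 0:
ψ -> ψ = 0 -> 0 = 1
ψ -> φ = 0 -> 1/2 = 1
!(ψ -> φ) = !1 = 0
(ψ -> ψ) -> !(ψ -> φ) = 1 -> 0 = 0
ψ && ψ = 0 && 0 = 0
φ && ψ = 1/2 && 0 = 0
(ψ && ψ) && (φ && ψ) = 0 && 0 = 0
((ψ -> ψ) -> !(ψ -> φ)) -> ((ψ && ψ) && (φ && ψ)) = 0 -> 0 = 1
φ && φ = 1/2 && 1/2 = 1/2
φ && ψ = 1/2 && 0 = 0
(φ && φ) && (φ && ψ) = 1/2 && 0 = 0
!φ = !1/2 = 1/2
φ -> !φ = 1/2 -> 1/2 = 1/2
((φ && φ) && (φ && ψ)) -> (φ -> !φ) = 0 -> 1/2 = 1
φ -> φ = 1/2 -> 1/2 = 1/2
(φ -> φ) || φ = 1/2 || 1/2 = 1/2
(((φ && φ) && (φ && ψ)) -> (φ -> !φ)) -> ((φ -> φ) || φ) = 1 -> 1/2 = 1/2
(((ψ -> ψ) -> !(ψ -> φ)) -> ((ψ && ψ) && (φ && ψ))) -> ((((φ && φ) && (φ && ψ)) -> (φ -> !φ)) -> ((φ -> φ) || φ)) = 1 -> 1/2 = 1/2
No assignment yields a value below 1/2, so this is the minimum.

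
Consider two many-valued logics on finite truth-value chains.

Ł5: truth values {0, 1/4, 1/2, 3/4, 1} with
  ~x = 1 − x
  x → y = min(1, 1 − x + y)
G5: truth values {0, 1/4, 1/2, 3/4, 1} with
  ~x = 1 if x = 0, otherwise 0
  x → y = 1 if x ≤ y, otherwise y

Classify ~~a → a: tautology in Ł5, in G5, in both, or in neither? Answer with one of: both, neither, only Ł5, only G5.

In Ł5: every assignment gives 1 — tautology.
In G5: at a = 1/4 the value is 1/4 — not a tautology.

only Ł5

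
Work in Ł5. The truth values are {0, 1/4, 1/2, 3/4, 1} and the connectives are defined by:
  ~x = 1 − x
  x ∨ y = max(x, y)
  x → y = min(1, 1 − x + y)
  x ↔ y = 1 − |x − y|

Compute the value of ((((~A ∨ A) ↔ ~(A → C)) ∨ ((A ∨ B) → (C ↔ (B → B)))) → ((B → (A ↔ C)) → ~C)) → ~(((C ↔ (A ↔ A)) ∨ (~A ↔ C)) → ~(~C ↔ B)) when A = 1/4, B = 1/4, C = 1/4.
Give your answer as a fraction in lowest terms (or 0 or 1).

~A = ~1/4 = 3/4
~A ∨ A = 3/4 ∨ 1/4 = 3/4
A → C = 1/4 → 1/4 = 1
~(A → C) = ~1 = 0
(~A ∨ A) ↔ ~(A → C) = 3/4 ↔ 0 = 1/4
A ∨ B = 1/4 ∨ 1/4 = 1/4
B → B = 1/4 → 1/4 = 1
C ↔ (B → B) = 1/4 ↔ 1 = 1/4
(A ∨ B) → (C ↔ (B → B)) = 1/4 → 1/4 = 1
((~A ∨ A) ↔ ~(A → C)) ∨ ((A ∨ B) → (C ↔ (B → B))) = 1/4 ∨ 1 = 1
A ↔ C = 1/4 ↔ 1/4 = 1
B → (A ↔ C) = 1/4 → 1 = 1
~C = ~1/4 = 3/4
(B → (A ↔ C)) → ~C = 1 → 3/4 = 3/4
(((~A ∨ A) ↔ ~(A → C)) ∨ ((A ∨ B) → (C ↔ (B → B)))) → ((B → (A ↔ C)) → ~C) = 1 → 3/4 = 3/4
A ↔ A = 1/4 ↔ 1/4 = 1
C ↔ (A ↔ A) = 1/4 ↔ 1 = 1/4
~A = ~1/4 = 3/4
~A ↔ C = 3/4 ↔ 1/4 = 1/2
(C ↔ (A ↔ A)) ∨ (~A ↔ C) = 1/4 ∨ 1/2 = 1/2
~C = ~1/4 = 3/4
~C ↔ B = 3/4 ↔ 1/4 = 1/2
~(~C ↔ B) = ~1/2 = 1/2
((C ↔ (A ↔ A)) ∨ (~A ↔ C)) → ~(~C ↔ B) = 1/2 → 1/2 = 1
~(((C ↔ (A ↔ A)) ∨ (~A ↔ C)) → ~(~C ↔ B)) = ~1 = 0
((((~A ∨ A) ↔ ~(A → C)) ∨ ((A ∨ B) → (C ↔ (B → B)))) → ((B → (A ↔ C)) → ~C)) → ~(((C ↔ (A ↔ A)) ∨ (~A ↔ C)) → ~(~C ↔ B)) = 3/4 → 0 = 1/4

1/4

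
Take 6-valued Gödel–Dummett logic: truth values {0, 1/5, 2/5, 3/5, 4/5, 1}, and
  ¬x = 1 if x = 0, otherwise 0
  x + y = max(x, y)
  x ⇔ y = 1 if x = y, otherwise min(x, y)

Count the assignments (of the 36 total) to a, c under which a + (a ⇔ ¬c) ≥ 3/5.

23

value 1: 11 assignments (counts)
value 4/5: 6 assignments (counts)
value 3/5: 6 assignments (counts)
value 2/5: 6 assignments
value 1/5: 6 assignments
value 0: 1 assignment
So 23 of the 36 assignments meet the threshold.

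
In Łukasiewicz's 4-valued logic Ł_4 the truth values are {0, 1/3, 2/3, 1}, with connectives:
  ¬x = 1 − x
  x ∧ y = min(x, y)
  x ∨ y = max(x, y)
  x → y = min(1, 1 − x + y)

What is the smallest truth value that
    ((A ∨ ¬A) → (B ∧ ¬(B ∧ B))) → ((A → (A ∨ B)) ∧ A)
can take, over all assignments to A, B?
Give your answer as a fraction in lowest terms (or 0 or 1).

Take A = 0, B = 1/3:
¬A = ¬0 = 1
A ∨ ¬A = 0 ∨ 1 = 1
B ∧ B = 1/3 ∧ 1/3 = 1/3
¬(B ∧ B) = ¬1/3 = 2/3
B ∧ ¬(B ∧ B) = 1/3 ∧ 2/3 = 1/3
(A ∨ ¬A) → (B ∧ ¬(B ∧ B)) = 1 → 1/3 = 1/3
A ∨ B = 0 ∨ 1/3 = 1/3
A → (A ∨ B) = 0 → 1/3 = 1
(A → (A ∨ B)) ∧ A = 1 ∧ 0 = 0
((A ∨ ¬A) → (B ∧ ¬(B ∧ B))) → ((A → (A ∨ B)) ∧ A) = 1/3 → 0 = 2/3
No assignment yields a value below 2/3, so this is the minimum.

2/3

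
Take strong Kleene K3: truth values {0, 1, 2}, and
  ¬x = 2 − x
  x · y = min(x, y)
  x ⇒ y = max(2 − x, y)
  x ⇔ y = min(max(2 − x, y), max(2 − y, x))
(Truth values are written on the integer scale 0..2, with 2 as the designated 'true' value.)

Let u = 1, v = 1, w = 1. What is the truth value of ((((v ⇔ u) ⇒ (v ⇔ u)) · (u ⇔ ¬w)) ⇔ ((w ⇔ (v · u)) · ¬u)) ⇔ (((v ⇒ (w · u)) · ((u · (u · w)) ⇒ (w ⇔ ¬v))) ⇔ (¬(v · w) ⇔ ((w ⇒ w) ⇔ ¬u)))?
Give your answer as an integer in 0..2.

1

v ⇔ u = 1 ⇔ 1 = 1
v ⇔ u = 1 ⇔ 1 = 1
(v ⇔ u) ⇒ (v ⇔ u) = 1 ⇒ 1 = 1
¬w = ¬1 = 1
u ⇔ ¬w = 1 ⇔ 1 = 1
((v ⇔ u) ⇒ (v ⇔ u)) · (u ⇔ ¬w) = 1 · 1 = 1
v · u = 1 · 1 = 1
w ⇔ (v · u) = 1 ⇔ 1 = 1
¬u = ¬1 = 1
(w ⇔ (v · u)) · ¬u = 1 · 1 = 1
(((v ⇔ u) ⇒ (v ⇔ u)) · (u ⇔ ¬w)) ⇔ ((w ⇔ (v · u)) · ¬u) = 1 ⇔ 1 = 1
w · u = 1 · 1 = 1
v ⇒ (w · u) = 1 ⇒ 1 = 1
u · w = 1 · 1 = 1
u · (u · w) = 1 · 1 = 1
¬v = ¬1 = 1
w ⇔ ¬v = 1 ⇔ 1 = 1
(u · (u · w)) ⇒ (w ⇔ ¬v) = 1 ⇒ 1 = 1
(v ⇒ (w · u)) · ((u · (u · w)) ⇒ (w ⇔ ¬v)) = 1 · 1 = 1
v · w = 1 · 1 = 1
¬(v · w) = ¬1 = 1
w ⇒ w = 1 ⇒ 1 = 1
¬u = ¬1 = 1
(w ⇒ w) ⇔ ¬u = 1 ⇔ 1 = 1
¬(v · w) ⇔ ((w ⇒ w) ⇔ ¬u) = 1 ⇔ 1 = 1
((v ⇒ (w · u)) · ((u · (u · w)) ⇒ (w ⇔ ¬v))) ⇔ (¬(v · w) ⇔ ((w ⇒ w) ⇔ ¬u)) = 1 ⇔ 1 = 1
((((v ⇔ u) ⇒ (v ⇔ u)) · (u ⇔ ¬w)) ⇔ ((w ⇔ (v · u)) · ¬u)) ⇔ (((v ⇒ (w · u)) · ((u · (u · w)) ⇒ (w ⇔ ¬v))) ⇔ (¬(v · w) ⇔ ((w ⇒ w) ⇔ ¬u))) = 1 ⇔ 1 = 1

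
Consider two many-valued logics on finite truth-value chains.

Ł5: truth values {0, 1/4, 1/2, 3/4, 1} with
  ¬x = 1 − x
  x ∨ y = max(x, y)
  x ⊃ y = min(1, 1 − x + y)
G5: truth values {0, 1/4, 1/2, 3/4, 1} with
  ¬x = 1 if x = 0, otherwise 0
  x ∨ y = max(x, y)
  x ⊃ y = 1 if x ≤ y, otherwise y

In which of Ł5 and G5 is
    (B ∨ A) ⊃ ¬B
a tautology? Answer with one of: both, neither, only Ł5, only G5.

neither

In Ł5: at A = 0, B = 3/4 the value is 1/2 — not a tautology.
In G5: at A = 0, B = 1/4 the value is 0 — not a tautology.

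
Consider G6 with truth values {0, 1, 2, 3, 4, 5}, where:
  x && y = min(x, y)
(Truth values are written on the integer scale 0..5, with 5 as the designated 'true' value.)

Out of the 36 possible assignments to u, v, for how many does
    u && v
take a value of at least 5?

value 5: 1 assignment (counts)
value 4: 3 assignments
value 3: 5 assignments
value 2: 7 assignments
value 1: 9 assignments
value 0: 11 assignments
So 1 of the 36 assignments meets the threshold.

1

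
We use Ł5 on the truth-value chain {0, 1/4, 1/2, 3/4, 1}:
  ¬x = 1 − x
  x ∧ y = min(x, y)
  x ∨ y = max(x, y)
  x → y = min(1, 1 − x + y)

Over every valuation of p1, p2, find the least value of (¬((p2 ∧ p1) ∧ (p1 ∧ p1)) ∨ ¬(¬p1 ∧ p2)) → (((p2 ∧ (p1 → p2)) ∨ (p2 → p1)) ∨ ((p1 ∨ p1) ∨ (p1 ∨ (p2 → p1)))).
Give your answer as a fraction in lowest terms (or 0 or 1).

Take p1 = 0, p2 = 1/2:
p2 ∧ p1 = 1/2 ∧ 0 = 0
p1 ∧ p1 = 0 ∧ 0 = 0
(p2 ∧ p1) ∧ (p1 ∧ p1) = 0 ∧ 0 = 0
¬((p2 ∧ p1) ∧ (p1 ∧ p1)) = ¬0 = 1
¬p1 = ¬0 = 1
¬p1 ∧ p2 = 1 ∧ 1/2 = 1/2
¬(¬p1 ∧ p2) = ¬1/2 = 1/2
¬((p2 ∧ p1) ∧ (p1 ∧ p1)) ∨ ¬(¬p1 ∧ p2) = 1 ∨ 1/2 = 1
p1 → p2 = 0 → 1/2 = 1
p2 ∧ (p1 → p2) = 1/2 ∧ 1 = 1/2
p2 → p1 = 1/2 → 0 = 1/2
(p2 ∧ (p1 → p2)) ∨ (p2 → p1) = 1/2 ∨ 1/2 = 1/2
p1 ∨ p1 = 0 ∨ 0 = 0
p2 → p1 = 1/2 → 0 = 1/2
p1 ∨ (p2 → p1) = 0 ∨ 1/2 = 1/2
(p1 ∨ p1) ∨ (p1 ∨ (p2 → p1)) = 0 ∨ 1/2 = 1/2
((p2 ∧ (p1 → p2)) ∨ (p2 → p1)) ∨ ((p1 ∨ p1) ∨ (p1 ∨ (p2 → p1))) = 1/2 ∨ 1/2 = 1/2
(¬((p2 ∧ p1) ∧ (p1 ∧ p1)) ∨ ¬(¬p1 ∧ p2)) → (((p2 ∧ (p1 → p2)) ∨ (p2 → p1)) ∨ ((p1 ∨ p1) ∨ (p1 ∨ (p2 → p1)))) = 1 → 1/2 = 1/2
No assignment yields a value below 1/2, so this is the minimum.

1/2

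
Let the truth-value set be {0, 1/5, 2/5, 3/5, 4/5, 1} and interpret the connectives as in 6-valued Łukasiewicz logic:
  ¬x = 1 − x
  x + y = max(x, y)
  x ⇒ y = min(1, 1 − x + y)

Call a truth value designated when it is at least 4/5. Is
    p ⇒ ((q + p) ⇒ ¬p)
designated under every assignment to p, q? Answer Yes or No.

Counterexample: take p = 4/5, q = 0.
q + p = 0 + 4/5 = 4/5
¬p = ¬4/5 = 1/5
(q + p) ⇒ ¬p = 4/5 ⇒ 1/5 = 2/5
p ⇒ ((q + p) ⇒ ¬p) = 4/5 ⇒ 2/5 = 3/5
This gives 3/5, which is below 4/5.

No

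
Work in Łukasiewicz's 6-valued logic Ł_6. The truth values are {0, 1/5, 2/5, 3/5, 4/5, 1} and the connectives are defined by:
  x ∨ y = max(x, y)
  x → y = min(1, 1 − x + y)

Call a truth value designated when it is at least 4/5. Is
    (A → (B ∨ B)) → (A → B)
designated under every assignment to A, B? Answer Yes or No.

At A = 3/5, B = 1/5, for instance:
B ∨ B = 1/5 ∨ 1/5 = 1/5
A → (B ∨ B) = 3/5 → 1/5 = 3/5
A → B = 3/5 → 1/5 = 3/5
(A → (B ∨ B)) → (A → B) = 3/5 → 3/5 = 1
and checking the remaining 35 assignments likewise gives ≥ 4/5 in every case.

Yes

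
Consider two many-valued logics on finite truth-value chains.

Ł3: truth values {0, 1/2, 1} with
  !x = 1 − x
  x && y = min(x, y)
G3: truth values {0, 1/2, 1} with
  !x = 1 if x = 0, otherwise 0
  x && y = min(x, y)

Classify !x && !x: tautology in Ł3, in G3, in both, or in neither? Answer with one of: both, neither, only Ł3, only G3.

neither

In Ł3: at x = 1/2 the value is 1/2 — not a tautology.
In G3: at x = 1/2 the value is 0 — not a tautology.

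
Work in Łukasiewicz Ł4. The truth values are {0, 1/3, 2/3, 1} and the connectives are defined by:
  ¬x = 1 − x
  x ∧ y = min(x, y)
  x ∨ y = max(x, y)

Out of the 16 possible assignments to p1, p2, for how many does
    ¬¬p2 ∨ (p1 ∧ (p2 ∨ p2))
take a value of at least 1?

4

p1 = 0, p2 = 0 ↦ 0  <
p1 = 0, p2 = 1/3 ↦ 1/3  <
p1 = 0, p2 = 2/3 ↦ 2/3  <
p1 = 0, p2 = 1 ↦ 1  ≥
p1 = 1/3, p2 = 0 ↦ 0  <
p1 = 1/3, p2 = 1/3 ↦ 1/3  <
p1 = 1/3, p2 = 2/3 ↦ 2/3  <
p1 = 1/3, p2 = 1 ↦ 1  ≥
p1 = 2/3, p2 = 0 ↦ 0  <
p1 = 2/3, p2 = 1/3 ↦ 1/3  <
p1 = 2/3, p2 = 2/3 ↦ 2/3  <
p1 = 2/3, p2 = 1 ↦ 1  ≥
p1 = 1, p2 = 0 ↦ 0  <
p1 = 1, p2 = 1/3 ↦ 1/3  <
p1 = 1, p2 = 2/3 ↦ 2/3  <
p1 = 1, p2 = 1 ↦ 1  ≥
So 4 of the 16 assignments meet the threshold.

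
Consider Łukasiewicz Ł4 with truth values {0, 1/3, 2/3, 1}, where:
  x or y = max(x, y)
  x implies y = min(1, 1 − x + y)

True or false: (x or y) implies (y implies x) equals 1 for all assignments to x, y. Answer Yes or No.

No

Counterexample: take x = 0, y = 2/3.
x or y = 0 or 2/3 = 2/3
y implies x = 2/3 implies 0 = 1/3
(x or y) implies (y implies x) = 2/3 implies 1/3 = 2/3
This gives 2/3 ≠ 1.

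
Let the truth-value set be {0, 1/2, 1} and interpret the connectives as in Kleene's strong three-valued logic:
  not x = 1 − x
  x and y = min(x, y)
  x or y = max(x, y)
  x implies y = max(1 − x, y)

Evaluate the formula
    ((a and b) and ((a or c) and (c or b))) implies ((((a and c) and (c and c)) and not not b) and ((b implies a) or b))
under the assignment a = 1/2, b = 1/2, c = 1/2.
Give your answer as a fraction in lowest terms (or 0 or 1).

a and b = 1/2 and 1/2 = 1/2
a or c = 1/2 or 1/2 = 1/2
c or b = 1/2 or 1/2 = 1/2
(a or c) and (c or b) = 1/2 and 1/2 = 1/2
(a and b) and ((a or c) and (c or b)) = 1/2 and 1/2 = 1/2
a and c = 1/2 and 1/2 = 1/2
c and c = 1/2 and 1/2 = 1/2
(a and c) and (c and c) = 1/2 and 1/2 = 1/2
not b = not 1/2 = 1/2
not not b = not 1/2 = 1/2
((a and c) and (c and c)) and not not b = 1/2 and 1/2 = 1/2
b implies a = 1/2 implies 1/2 = 1/2
(b implies a) or b = 1/2 or 1/2 = 1/2
(((a and c) and (c and c)) and not not b) and ((b implies a) or b) = 1/2 and 1/2 = 1/2
((a and b) and ((a or c) and (c or b))) implies ((((a and c) and (c and c)) and not not b) and ((b implies a) or b)) = 1/2 implies 1/2 = 1/2

1/2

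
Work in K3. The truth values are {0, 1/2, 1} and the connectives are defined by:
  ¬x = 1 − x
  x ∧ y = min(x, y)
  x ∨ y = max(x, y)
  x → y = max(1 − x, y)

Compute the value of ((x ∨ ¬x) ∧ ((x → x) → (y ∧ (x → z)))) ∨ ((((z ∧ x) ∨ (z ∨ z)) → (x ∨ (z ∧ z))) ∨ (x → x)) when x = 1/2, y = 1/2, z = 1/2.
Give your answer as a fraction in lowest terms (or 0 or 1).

1/2

¬x = ¬1/2 = 1/2
x ∨ ¬x = 1/2 ∨ 1/2 = 1/2
x → x = 1/2 → 1/2 = 1/2
x → z = 1/2 → 1/2 = 1/2
y ∧ (x → z) = 1/2 ∧ 1/2 = 1/2
(x → x) → (y ∧ (x → z)) = 1/2 → 1/2 = 1/2
(x ∨ ¬x) ∧ ((x → x) → (y ∧ (x → z))) = 1/2 ∧ 1/2 = 1/2
z ∧ x = 1/2 ∧ 1/2 = 1/2
z ∨ z = 1/2 ∨ 1/2 = 1/2
(z ∧ x) ∨ (z ∨ z) = 1/2 ∨ 1/2 = 1/2
z ∧ z = 1/2 ∧ 1/2 = 1/2
x ∨ (z ∧ z) = 1/2 ∨ 1/2 = 1/2
((z ∧ x) ∨ (z ∨ z)) → (x ∨ (z ∧ z)) = 1/2 → 1/2 = 1/2
x → x = 1/2 → 1/2 = 1/2
(((z ∧ x) ∨ (z ∨ z)) → (x ∨ (z ∧ z))) ∨ (x → x) = 1/2 ∨ 1/2 = 1/2
((x ∨ ¬x) ∧ ((x → x) → (y ∧ (x → z)))) ∨ ((((z ∧ x) ∨ (z ∨ z)) → (x ∨ (z ∧ z))) ∨ (x → x)) = 1/2 ∨ 1/2 = 1/2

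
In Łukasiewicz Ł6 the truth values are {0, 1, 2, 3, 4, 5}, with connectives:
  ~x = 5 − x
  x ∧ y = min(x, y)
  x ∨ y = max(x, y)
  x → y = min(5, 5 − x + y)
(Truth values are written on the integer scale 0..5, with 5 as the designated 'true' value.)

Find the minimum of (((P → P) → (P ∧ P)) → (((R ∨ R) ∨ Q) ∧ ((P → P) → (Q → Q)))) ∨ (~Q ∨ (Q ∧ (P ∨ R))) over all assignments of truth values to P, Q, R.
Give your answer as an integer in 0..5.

Take P = 4, Q = 2, R = 0:
P → P = 4 → 4 = 5
P ∧ P = 4 ∧ 4 = 4
(P → P) → (P ∧ P) = 5 → 4 = 4
R ∨ R = 0 ∨ 0 = 0
(R ∨ R) ∨ Q = 0 ∨ 2 = 2
P → P = 4 → 4 = 5
Q → Q = 2 → 2 = 5
(P → P) → (Q → Q) = 5 → 5 = 5
((R ∨ R) ∨ Q) ∧ ((P → P) → (Q → Q)) = 2 ∧ 5 = 2
((P → P) → (P ∧ P)) → (((R ∨ R) ∨ Q) ∧ ((P → P) → (Q → Q))) = 4 → 2 = 3
~Q = ~2 = 3
P ∨ R = 4 ∨ 0 = 4
Q ∧ (P ∨ R) = 2 ∧ 4 = 2
~Q ∨ (Q ∧ (P ∨ R)) = 3 ∨ 2 = 3
(((P → P) → (P ∧ P)) → (((R ∨ R) ∨ Q) ∧ ((P → P) → (Q → Q)))) ∨ (~Q ∨ (Q ∧ (P ∨ R))) = 3 ∨ 3 = 3
No assignment yields a value below 3, so this is the minimum.

3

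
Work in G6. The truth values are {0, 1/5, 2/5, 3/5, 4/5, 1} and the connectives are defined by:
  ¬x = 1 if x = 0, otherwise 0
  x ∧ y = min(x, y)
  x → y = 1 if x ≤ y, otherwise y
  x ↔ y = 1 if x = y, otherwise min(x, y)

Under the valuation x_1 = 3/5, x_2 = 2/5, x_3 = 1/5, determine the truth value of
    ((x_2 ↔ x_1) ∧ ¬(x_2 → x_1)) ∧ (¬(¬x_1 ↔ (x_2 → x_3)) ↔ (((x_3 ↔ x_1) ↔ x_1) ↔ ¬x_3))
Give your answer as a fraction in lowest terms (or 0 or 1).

x_2 ↔ x_1 = 2/5 ↔ 3/5 = 2/5
x_2 → x_1 = 2/5 → 3/5 = 1
¬(x_2 → x_1) = ¬1 = 0
(x_2 ↔ x_1) ∧ ¬(x_2 → x_1) = 2/5 ∧ 0 = 0
¬x_1 = ¬3/5 = 0
x_2 → x_3 = 2/5 → 1/5 = 1/5
¬x_1 ↔ (x_2 → x_3) = 0 ↔ 1/5 = 0
¬(¬x_1 ↔ (x_2 → x_3)) = ¬0 = 1
x_3 ↔ x_1 = 1/5 ↔ 3/5 = 1/5
(x_3 ↔ x_1) ↔ x_1 = 1/5 ↔ 3/5 = 1/5
¬x_3 = ¬1/5 = 0
((x_3 ↔ x_1) ↔ x_1) ↔ ¬x_3 = 1/5 ↔ 0 = 0
¬(¬x_1 ↔ (x_2 → x_3)) ↔ (((x_3 ↔ x_1) ↔ x_1) ↔ ¬x_3) = 1 ↔ 0 = 0
((x_2 ↔ x_1) ∧ ¬(x_2 → x_1)) ∧ (¬(¬x_1 ↔ (x_2 → x_3)) ↔ (((x_3 ↔ x_1) ↔ x_1) ↔ ¬x_3)) = 0 ∧ 0 = 0

0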